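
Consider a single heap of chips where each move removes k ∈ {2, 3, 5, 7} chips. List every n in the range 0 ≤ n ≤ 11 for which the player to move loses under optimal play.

0, 1, 9, 10

Compute g(0), g(1), … for moves {2, 3, 5, 7}:
k:     0  1  2  3  4  5  6  7  8  9 10 11
g(k):  0  0  1  1  2  2  3  3  4  0  0  1
The P-positions (g = 0) in 0..11 are 0, 1, 9, 10.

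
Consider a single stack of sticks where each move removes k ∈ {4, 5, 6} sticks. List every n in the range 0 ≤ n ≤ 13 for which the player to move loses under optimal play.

0, 1, 2, 3, 10, 11, 12, 13

Grundy values for subtraction set {4, 5, 6}:
g(0) = mex{} = 0
g(1) = mex{} = 0
g(2) = mex{} = 0
g(3) = mex{} = 0
g(4) = mex{0} = 1
g(5) = mex{0} = 1
g(6) = mex{0} = 1
g(7) = mex{0} = 1
g(8) = mex{0,1} = 2
g(9) = mex{0,1} = 2
g(10) = mex{1} = 0
g(11) = mex{1} = 0
g(12) = mex{1,2} = 0
g(13) = mex{1,2} = 0
The P-positions (g = 0) in 0..13 are 0, 1, 2, 3, 10, 11, 12, 13.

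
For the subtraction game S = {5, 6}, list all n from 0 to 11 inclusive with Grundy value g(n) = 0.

0, 1, 2, 3, 4, 11

Grundy values for subtraction set {5, 6}:
g(0) = mex{} = 0
g(1) = mex{} = 0
g(2) = mex{} = 0
g(3) = mex{} = 0
g(4) = mex{} = 0
g(5) = mex{0} = 1
g(6) = mex{0} = 1
g(7) = mex{0} = 1
g(8) = mex{0} = 1
g(9) = mex{0} = 1
g(10) = mex{0,1} = 2
g(11) = mex{1} = 0
The P-positions (g = 0) in 0..11 are 0, 1, 2, 3, 4, 11.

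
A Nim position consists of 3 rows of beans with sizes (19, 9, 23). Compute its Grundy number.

Compute the nim-sum pairwise:
19 ⊕ 9 = 26
26 ⊕ 23 = 13

13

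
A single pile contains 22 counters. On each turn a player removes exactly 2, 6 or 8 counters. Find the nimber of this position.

2

Grundy values for subtraction set {2, 6, 8}:
k:     0  1  2  3  4  5  6  7  8  9 10 11 12 13 14 15 16 17 18 19 20 21 22
g(k):  0  0  1  1  0  0  1  1  2  2  3  3  2  2  0  0  1  1  0  0  1  1  2
So g(22) = 2.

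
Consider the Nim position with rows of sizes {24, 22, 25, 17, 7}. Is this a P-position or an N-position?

N-position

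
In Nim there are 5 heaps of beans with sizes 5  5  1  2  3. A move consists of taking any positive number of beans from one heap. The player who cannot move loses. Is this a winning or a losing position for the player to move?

Losing position

Nim-sum: 5 ⊕ 5 ⊕ 1 ⊕ 2 ⊕ 3 = 0.
The nim-sum is 0, so this is a P-position: the player to move is in a losing position under optimal play.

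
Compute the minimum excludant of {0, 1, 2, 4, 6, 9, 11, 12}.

3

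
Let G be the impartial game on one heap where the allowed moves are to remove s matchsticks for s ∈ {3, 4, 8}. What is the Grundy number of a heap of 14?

Grundy values for subtraction set {3, 4, 8}:
g(0) = mex{} = 0
g(1) = mex{} = 0
g(2) = mex{} = 0
g(3) = mex{0} = 1
g(4) = mex{0} = 1
g(5) = mex{0} = 1
g(6) = mex{0,1} = 2
g(7) = mex{1} = 0
g(8) = mex{0,1} = 2
g(9) = mex{0,1,2} = 3
g(10) = mex{0,2} = 1
g(11) = mex{0,1,2} = 3
g(12) = mex{1,2,3} = 0
g(13) = mex{1,3} = 0
g(14) = mex{1,2,3} = 0
So g(14) = 0.

0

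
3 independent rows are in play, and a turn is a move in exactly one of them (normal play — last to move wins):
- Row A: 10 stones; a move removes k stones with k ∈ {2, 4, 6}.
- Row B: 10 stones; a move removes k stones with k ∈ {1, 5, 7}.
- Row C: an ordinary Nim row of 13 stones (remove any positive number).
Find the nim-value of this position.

For row A, compute g(0), g(1), … with moves {2, 4, 6}:
k:     0  1  2  3  4  5  6  7  8  9 10
g(k):  0  0  1  1  2  2  3  3  0  0  1
So g(10) = 1.
Build the Grundy sequence for row B with g(k) = mex{g(k−s) : s ∈ {1, 5, 7}, s ≤ k}:
g(0) = mex{} = 0
g(1) = mex{0} = 1
g(2) = mex{1} = 0
g(3) = mex{0} = 1
g(4) = mex{1} = 0
g(5) = mex{0} = 1
g(6) = mex{1} = 0
g(7) = mex{0} = 1
g(8) = mex{1} = 0
g(9) = mex{0} = 1
g(10) = mex{1} = 0
So g(10) = 0.
Row C is a plain Nim row of size 13, so its Grundy value is 13.
By the Sprague-Grundy theorem, the Grundy value of a sum of independent games is the XOR of the component values.
Combined value = 1 ⊕ 0 ⊕ 13 = 12.

12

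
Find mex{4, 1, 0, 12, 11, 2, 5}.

The values 0, 1, 2 are all present; 3 is the first non-negative integer missing from the set.

3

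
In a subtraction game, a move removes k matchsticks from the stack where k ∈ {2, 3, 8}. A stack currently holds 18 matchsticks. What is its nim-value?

1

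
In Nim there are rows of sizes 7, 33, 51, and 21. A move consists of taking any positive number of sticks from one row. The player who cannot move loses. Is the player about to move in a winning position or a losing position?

Losing position

Nim-sum: 7 XOR 33 XOR 51 XOR 21 = 0.
The nim-sum is 0, so this is a P-position: the player to move is in a losing position under optimal play.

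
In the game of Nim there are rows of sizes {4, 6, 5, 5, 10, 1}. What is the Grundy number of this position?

Nim-sum: 4 ⊕ 6 ⊕ 5 ⊕ 5 ⊕ 10 ⊕ 1 = 9.

9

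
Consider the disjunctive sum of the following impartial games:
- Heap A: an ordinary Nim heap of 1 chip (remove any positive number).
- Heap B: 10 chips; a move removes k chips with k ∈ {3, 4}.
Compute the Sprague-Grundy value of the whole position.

Heap A is a plain Nim heap of size 1, so its Grundy value is 1.
For heap B, compute g(0), g(1), … with moves {3, 4}:
k:     0  1  2  3  4  5  6  7  8  9 10
g(k):  0  0  0  1  1  1  2  0  0  0  1
So g(10) = 1.
By the Sprague-Grundy theorem, the Grundy value of a sum of independent games is the XOR of the component values.
Combined value = 1 ⊕ 1 = 0.

0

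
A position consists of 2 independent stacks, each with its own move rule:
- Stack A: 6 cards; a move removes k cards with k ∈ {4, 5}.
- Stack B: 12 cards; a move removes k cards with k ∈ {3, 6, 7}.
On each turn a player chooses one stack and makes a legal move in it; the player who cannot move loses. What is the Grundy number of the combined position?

Build the Grundy sequence for stack A with g(k) = mex{g(k−s) : s ∈ {4, 5}, s ≤ k}:
g(0) = mex{} = 0
g(1) = mex{} = 0
g(2) = mex{} = 0
g(3) = mex{} = 0
g(4) = mex{0} = 1
g(5) = mex{0} = 1
g(6) = mex{0} = 1
So g(6) = 1.
For stack B, compute g(0), g(1), … with moves {3, 6, 7}:
g(0) = mex{} = 0
g(1) = mex{} = 0
g(2) = mex{} = 0
g(3) = mex{0} = 1
g(4) = mex{0} = 1
g(5) = mex{0} = 1
g(6) = mex{0,1} = 2
g(7) = mex{0,1} = 2
g(8) = mex{0,1} = 2
g(9) = mex{0,1,2} = 3
g(10) = mex{1,2} = 0
g(11) = mex{1,2} = 0
g(12) = mex{1,2,3} = 0
So g(12) = 0.
The value of a disjunctive sum is the nim-sum of the parts.
Combined value = 1 ⊕ 0 = 1.

1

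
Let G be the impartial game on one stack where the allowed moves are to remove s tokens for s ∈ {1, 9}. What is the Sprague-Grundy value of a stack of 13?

Grundy values for subtraction set {1, 9}:
g(0) = mex{} = 0
g(1) = mex{0} = 1
g(2) = mex{1} = 0
g(3) = mex{0} = 1
g(4) = mex{1} = 0
g(5) = mex{0} = 1
g(6) = mex{1} = 0
g(7) = mex{0} = 1
g(8) = mex{1} = 0
g(9) = mex{0} = 1
g(10) = mex{1} = 0
g(11) = mex{0} = 1
g(12) = mex{1} = 0
g(13) = mex{0} = 1
So g(13) = 1.

1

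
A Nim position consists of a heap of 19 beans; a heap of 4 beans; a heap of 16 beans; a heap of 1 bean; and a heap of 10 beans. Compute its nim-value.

Compute the nim-sum pairwise:
19 XOR 4 = 23
23 XOR 16 = 7
7 XOR 1 = 6
6 XOR 10 = 12

12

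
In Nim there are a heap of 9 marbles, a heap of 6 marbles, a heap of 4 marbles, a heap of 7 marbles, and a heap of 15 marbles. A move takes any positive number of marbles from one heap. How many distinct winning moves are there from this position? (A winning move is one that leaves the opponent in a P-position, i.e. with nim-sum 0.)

Bitwise XOR of the heap sizes:
  1001  (9)
  0110  (6)
  0100  (4)
  0111  (7)
  1111  (15)
  ----
  0011  (3)
The overall nim-sum is X = 3. A heap of size p has a winning move iff p XOR X < p (reduce it to p XOR X).
  9: 9 XOR 3 = 10 ≥ 9 — no move.
  6: 6 XOR 3 = 5 < 6 — winning move (to 5).
  4: 4 XOR 3 = 7 ≥ 4 — no move.
  7: 7 XOR 3 = 4 < 7 — winning move (to 4).
  15: 15 XOR 3 = 12 < 15 — winning move (to 12).
That gives 3 winning moves.

3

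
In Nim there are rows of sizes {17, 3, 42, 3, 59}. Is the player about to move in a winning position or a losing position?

Losing position

Write each in binary and XOR column by column:
  010001  (17)
  000011  (3)
  101010  (42)
  000011  (3)
  111011  (59)
  ------
  000000  (0)
The nim-sum is 0, so this is a P-position: the player to move is in a losing position under optimal play.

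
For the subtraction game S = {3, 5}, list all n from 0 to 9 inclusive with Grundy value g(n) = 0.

Build the Grundy sequence with g(k) = mex{g(k−s) : s ∈ {3, 5}, s ≤ k}:
k:     0  1  2  3  4  5  6  7  8  9
g(k):  0  0  0  1  1  1  2  2  0  0
The P-positions (g = 0) in 0..9 are 0, 1, 2, 8, 9.

0, 1, 2, 8, 9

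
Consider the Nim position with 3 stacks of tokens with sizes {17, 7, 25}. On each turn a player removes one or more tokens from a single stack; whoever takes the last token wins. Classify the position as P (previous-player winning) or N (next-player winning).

N-position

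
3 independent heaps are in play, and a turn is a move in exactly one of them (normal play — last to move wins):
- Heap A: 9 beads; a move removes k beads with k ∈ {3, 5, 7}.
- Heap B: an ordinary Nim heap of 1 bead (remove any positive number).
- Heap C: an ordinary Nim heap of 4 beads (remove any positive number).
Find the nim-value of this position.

6

For heap A, compute g(0), g(1), … with moves {3, 5, 7}:
g(0) = mex{} = 0
g(1) = mex{} = 0
g(2) = mex{} = 0
g(3) = mex{0} = 1
g(4) = mex{0} = 1
g(5) = mex{0} = 1
g(6) = mex{0,1} = 2
g(7) = mex{0,1} = 2
g(8) = mex{0,1} = 2
g(9) = mex{0,1,2} = 3
So g(9) = 3.
Heap B is a plain Nim heap of size 1, so its Grundy value is 1.
Heap C is a plain Nim heap of size 4, so its Grundy value is 4.
The value of a disjunctive sum is the nim-sum of the parts.
Combined value = 3 XOR 1 XOR 4 = 6.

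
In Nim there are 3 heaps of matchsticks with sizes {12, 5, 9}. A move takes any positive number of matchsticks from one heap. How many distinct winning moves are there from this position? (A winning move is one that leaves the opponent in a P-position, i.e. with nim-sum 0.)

0

Write each in binary and XOR column by column:
  1100  (12)
  0101  (5)
  1001  (9)
  ----
  0000  (0)
The nim-sum is already 0, so every move leaves a nonzero nim-sum — there are no winning moves.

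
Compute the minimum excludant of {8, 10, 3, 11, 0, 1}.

The values 0, 1 are all present; 2 is the first non-negative integer missing from the set.

2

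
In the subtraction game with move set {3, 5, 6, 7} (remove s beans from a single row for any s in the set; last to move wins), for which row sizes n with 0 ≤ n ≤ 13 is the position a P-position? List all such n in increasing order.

0, 1, 2, 10, 11, 12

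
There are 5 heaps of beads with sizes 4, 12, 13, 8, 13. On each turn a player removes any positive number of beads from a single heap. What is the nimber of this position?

Nim-sum: 4 ⊕ 12 ⊕ 13 ⊕ 8 ⊕ 13 = 0.

0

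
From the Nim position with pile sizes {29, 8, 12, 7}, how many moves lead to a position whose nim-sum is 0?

1

Nim-sum: 29 ⊕ 8 ⊕ 12 ⊕ 7 = 30.
The overall nim-sum is X = 30. A pile of size p has a winning move iff p XOR X < p (reduce it to p XOR X).
  29: 29 XOR 30 = 3 < 29 — winning move (to 3).
  8: 8 XOR 30 = 22 ≥ 8 — no move.
  12: 12 XOR 30 = 18 ≥ 12 — no move.
  7: 7 XOR 30 = 25 ≥ 7 — no move.
That gives 1 winning move.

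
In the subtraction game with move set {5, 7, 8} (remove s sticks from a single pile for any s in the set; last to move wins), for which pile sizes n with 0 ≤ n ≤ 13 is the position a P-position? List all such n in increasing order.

0, 1, 2, 3, 4, 13

Build the Grundy sequence with g(k) = mex{g(k−s) : s ∈ {5, 7, 8}, s ≤ k}:
k:     0  1  2  3  4  5  6  7  8  9 10 11 12 13
g(k):  0  0  0  0  0  1  1  1  1  1  2  2  2  0
The P-positions (g = 0) in 0..13 are 0, 1, 2, 3, 4, 13.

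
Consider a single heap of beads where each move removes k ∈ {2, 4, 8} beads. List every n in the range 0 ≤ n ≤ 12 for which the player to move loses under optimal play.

0, 1, 6, 7, 12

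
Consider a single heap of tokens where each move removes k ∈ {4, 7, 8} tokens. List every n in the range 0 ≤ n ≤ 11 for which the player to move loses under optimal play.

0, 1, 2, 3

Compute g(0), g(1), … for moves {4, 7, 8}:
g(0) = mex{} = 0
g(1) = mex{} = 0
g(2) = mex{} = 0
g(3) = mex{} = 0
g(4) = mex{0} = 1
g(5) = mex{0} = 1
g(6) = mex{0} = 1
g(7) = mex{0} = 1
g(8) = mex{0,1} = 2
g(9) = mex{0,1} = 2
g(10) = mex{0,1} = 2
g(11) = mex{0,1} = 2
The P-positions (g = 0) in 0..11 are 0, 1, 2, 3.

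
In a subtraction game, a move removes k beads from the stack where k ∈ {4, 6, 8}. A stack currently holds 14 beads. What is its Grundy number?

0

Build the Grundy sequence with g(k) = mex{g(k−s) : s ∈ {4, 6, 8}, s ≤ k}:
k:     0  1  2  3  4  5  6  7  8  9 10 11 12 13 14
g(k):  0  0  0  0  1  1  1  1  2  2  2  2  0  0  0
So g(14) = 0.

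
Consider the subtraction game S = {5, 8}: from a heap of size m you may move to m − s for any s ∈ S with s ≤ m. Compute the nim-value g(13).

Build the Grundy sequence with g(k) = mex{g(k−s) : s ∈ {5, 8}, s ≤ k}:
k:     0  1  2  3  4  5  6  7  8  9 10 11 12 13
g(k):  0  0  0  0  0  1  1  1  1  1  2  2  2  0
So g(13) = 0.

0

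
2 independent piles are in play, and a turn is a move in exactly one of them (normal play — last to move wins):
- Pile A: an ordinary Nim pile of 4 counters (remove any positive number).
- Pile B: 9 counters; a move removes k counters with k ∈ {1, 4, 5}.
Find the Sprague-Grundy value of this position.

5

Pile A is a plain Nim pile of size 4, so its Grundy value is 4.
For pile B, compute g(0), g(1), … with moves {1, 4, 5}:
g(0) = mex{} = 0
g(1) = mex{0} = 1
g(2) = mex{1} = 0
g(3) = mex{0} = 1
g(4) = mex{0,1} = 2
g(5) = mex{0,1,2} = 3
g(6) = mex{0,1,3} = 2
g(7) = mex{0,1,2} = 3
g(8) = mex{1,2,3} = 0
g(9) = mex{0,2,3} = 1
So g(9) = 1.
By the Sprague-Grundy theorem, the Grundy value of a sum of independent games is the XOR of the component values.
Combined value = 4 ⊕ 1 = 5.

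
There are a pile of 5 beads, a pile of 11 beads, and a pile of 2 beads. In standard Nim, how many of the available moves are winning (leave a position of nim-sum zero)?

1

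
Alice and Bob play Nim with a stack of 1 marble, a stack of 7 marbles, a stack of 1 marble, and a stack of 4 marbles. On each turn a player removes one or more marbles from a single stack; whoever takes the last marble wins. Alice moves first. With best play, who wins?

Alice wins

Nim-sum: 1 ^ 7 ^ 1 ^ 4 = 3.
The nim-sum is 3 ≠ 0, so this is an N-position: the player to move can win; Alice has a winning move.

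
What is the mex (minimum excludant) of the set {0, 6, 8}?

1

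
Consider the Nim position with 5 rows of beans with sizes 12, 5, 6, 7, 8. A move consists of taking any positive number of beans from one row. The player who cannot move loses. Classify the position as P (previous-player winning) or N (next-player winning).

Nim-sum: 12 ⊕ 5 ⊕ 6 ⊕ 7 ⊕ 8 = 0.
The nim-sum is 0, so this is a P-position: the player to move is in a losing position under optimal play.

P-position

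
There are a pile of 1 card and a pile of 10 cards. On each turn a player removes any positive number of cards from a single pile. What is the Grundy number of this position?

Write each in binary and XOR column by column:
  0001  (1)
  1010  (10)
  ----
  1011  (11)

11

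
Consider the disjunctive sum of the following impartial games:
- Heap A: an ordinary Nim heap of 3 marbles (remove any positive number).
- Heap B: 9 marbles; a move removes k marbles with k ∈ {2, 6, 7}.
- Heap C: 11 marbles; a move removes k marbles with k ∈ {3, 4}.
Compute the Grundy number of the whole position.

2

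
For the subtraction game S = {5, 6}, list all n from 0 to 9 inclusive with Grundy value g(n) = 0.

0, 1, 2, 3, 4

Compute g(0), g(1), … for moves {5, 6}:
k:     0  1  2  3  4  5  6  7  8  9
g(k):  0  0  0  0  0  1  1  1  1  1
The P-positions (g = 0) in 0..9 are 0, 1, 2, 3, 4.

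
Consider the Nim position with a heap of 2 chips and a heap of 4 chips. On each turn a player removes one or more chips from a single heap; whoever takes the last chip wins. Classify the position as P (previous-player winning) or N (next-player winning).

N-position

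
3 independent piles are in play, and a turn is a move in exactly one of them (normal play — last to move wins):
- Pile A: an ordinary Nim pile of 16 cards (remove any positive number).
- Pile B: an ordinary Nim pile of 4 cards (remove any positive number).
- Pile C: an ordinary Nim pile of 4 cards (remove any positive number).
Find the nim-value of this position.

16

Pile A is a plain Nim pile of size 16, so its Grundy value is 16.
Pile B is a plain Nim pile of size 4, so its Grundy value is 4.
Pile C is a plain Nim pile of size 4, so its Grundy value is 4.
By the Sprague-Grundy theorem, the Grundy value of a sum of independent games is the XOR of the component values.
Combined value = 16 ⊕ 4 ⊕ 4 = 16.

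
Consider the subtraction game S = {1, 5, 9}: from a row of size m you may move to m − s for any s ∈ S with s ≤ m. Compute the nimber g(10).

0

Build the Grundy sequence with g(k) = mex{g(k−s) : s ∈ {1, 5, 9}, s ≤ k}:
k:     0  1  2  3  4  5  6  7  8  9 10
g(k):  0  1  0  1  0  1  0  1  0  1  0
So g(10) = 0.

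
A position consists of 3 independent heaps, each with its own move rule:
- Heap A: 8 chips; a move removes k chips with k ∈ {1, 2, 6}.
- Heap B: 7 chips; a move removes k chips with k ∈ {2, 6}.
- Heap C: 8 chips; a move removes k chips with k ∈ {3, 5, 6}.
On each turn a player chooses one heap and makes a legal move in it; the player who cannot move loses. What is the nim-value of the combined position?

2

For heap A, compute g(0), g(1), … with moves {1, 2, 6}:
k:     0  1  2  3  4  5  6  7  8
g(k):  0  1  2  0  1  2  3  0  1
So g(8) = 1.
Build the Grundy sequence for heap B with g(k) = mex{g(k−s) : s ∈ {2, 6}, s ≤ k}:
k:     0  1  2  3  4  5  6  7
g(k):  0  0  1  1  0  0  1  1
So g(7) = 1.
Grundy values for heap C (subtraction set {3, 5, 6}):
g(0) = mex{} = 0
g(1) = mex{} = 0
g(2) = mex{} = 0
g(3) = mex{0} = 1
g(4) = mex{0} = 1
g(5) = mex{0} = 1
g(6) = mex{0,1} = 2
g(7) = mex{0,1} = 2
g(8) = mex{0,1} = 2
So g(8) = 2.
By the Sprague-Grundy theorem, the Grundy value of a sum of independent games is the XOR of the component values.
Combined value = 1 XOR 1 XOR 2 = 2.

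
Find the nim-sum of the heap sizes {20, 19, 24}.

Compute the nim-sum pairwise:
20 ^ 19 = 7
7 ^ 24 = 31

31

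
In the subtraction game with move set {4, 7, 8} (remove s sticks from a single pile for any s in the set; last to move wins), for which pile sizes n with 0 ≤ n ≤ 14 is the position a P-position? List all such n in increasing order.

0, 1, 2, 3, 12, 13, 14

Grundy values for subtraction set {4, 7, 8}:
g(0) = mex{} = 0
g(1) = mex{} = 0
g(2) = mex{} = 0
g(3) = mex{} = 0
g(4) = mex{0} = 1
g(5) = mex{0} = 1
g(6) = mex{0} = 1
g(7) = mex{0} = 1
g(8) = mex{0,1} = 2
g(9) = mex{0,1} = 2
g(10) = mex{0,1} = 2
g(11) = mex{0,1} = 2
g(12) = mex{1,2} = 0
g(13) = mex{1,2} = 0
g(14) = mex{1,2} = 0
The P-positions (g = 0) in 0..14 are 0, 1, 2, 3, 12, 13, 14.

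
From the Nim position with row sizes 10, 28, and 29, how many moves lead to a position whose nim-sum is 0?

3

Nim-sum: 10 ^ 28 ^ 29 = 11.
The overall nim-sum is X = 11. A row of size p has a winning move iff p XOR X < p (reduce it to p XOR X).
  10: 10 XOR 11 = 1 < 10 — winning move (to 1).
  28: 28 XOR 11 = 23 < 28 — winning move (to 23).
  29: 29 XOR 11 = 22 < 29 — winning move (to 22).
That gives 3 winning moves.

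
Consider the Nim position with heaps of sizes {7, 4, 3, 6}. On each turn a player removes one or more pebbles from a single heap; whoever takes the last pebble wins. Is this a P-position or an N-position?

Nim-sum: 7 ^ 4 ^ 3 ^ 6 = 6.
The nim-sum is 6 ≠ 0, so this is an N-position: the player to move can win.

N-position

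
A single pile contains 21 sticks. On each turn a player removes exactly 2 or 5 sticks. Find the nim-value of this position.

Grundy values for subtraction set {2, 5}:
k:     0  1  2  3  4  5  6  7  8  9 10 11 12 13 14 15 16 17 18 19 20 21
g(k):  0  0  1  1  0  2  1  0  0  1  1  0  2  1  0  0  1  1  0  2  1  0
So g(21) = 0.

0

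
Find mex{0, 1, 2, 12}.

The values 0, 1, 2 are all present; 3 is the first non-negative integer missing from the set.

3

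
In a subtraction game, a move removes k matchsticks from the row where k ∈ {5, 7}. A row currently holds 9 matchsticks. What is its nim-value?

1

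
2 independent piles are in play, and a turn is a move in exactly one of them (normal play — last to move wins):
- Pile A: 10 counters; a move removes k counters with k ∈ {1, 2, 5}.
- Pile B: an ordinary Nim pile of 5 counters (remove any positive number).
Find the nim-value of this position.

4

Grundy values for pile A (subtraction set {1, 2, 5}):
k:     0  1  2  3  4  5  6  7  8  9 10
g(k):  0  1  2  0  1  2  0  1  2  0  1
So g(10) = 1.
Pile B is a plain Nim pile of size 5, so its Grundy value is 5.
The value of a disjunctive sum is the nim-sum of the parts.
Combined value = 1 ⊕ 5 = 4.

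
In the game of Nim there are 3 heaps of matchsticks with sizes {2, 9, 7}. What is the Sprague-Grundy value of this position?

In binary:
  0010  (2)
  1001  (9)
  0111  (7)
  ----
  1100  (12)

12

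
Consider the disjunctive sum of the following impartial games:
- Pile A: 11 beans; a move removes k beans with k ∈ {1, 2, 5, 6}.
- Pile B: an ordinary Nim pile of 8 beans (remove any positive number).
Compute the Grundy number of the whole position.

Build the Grundy sequence for pile A with g(k) = mex{g(k−s) : s ∈ {1, 2, 5, 6}, s ≤ k}:
k:     0  1  2  3  4  5  6  7  8  9 10 11
g(k):  0  1  2  0  1  2  3  0  1  2  0  1
So g(11) = 1.
Pile B is a plain Nim pile of size 8, so its Grundy value is 8.
By the Sprague-Grundy theorem, the Grundy value of a sum of independent games is the XOR of the component values.
Combined value = 1 ⊕ 8 = 9.

9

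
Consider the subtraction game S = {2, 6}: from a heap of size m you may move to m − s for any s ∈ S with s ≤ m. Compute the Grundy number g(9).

Grundy values for subtraction set {2, 6}:
k:     0  1  2  3  4  5  6  7  8  9
g(k):  0  0  1  1  0  0  1  1  0  0
So g(9) = 0.

0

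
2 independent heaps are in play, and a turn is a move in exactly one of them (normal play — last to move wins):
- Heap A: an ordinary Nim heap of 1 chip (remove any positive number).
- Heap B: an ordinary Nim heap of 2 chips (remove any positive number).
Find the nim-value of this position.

3

Heap A is a plain Nim heap of size 1, so its Grundy value is 1.
Heap B is a plain Nim heap of size 2, so its Grundy value is 2.
The value of a disjunctive sum is the nim-sum of the parts.
Combined value = 1 XOR 2 = 3.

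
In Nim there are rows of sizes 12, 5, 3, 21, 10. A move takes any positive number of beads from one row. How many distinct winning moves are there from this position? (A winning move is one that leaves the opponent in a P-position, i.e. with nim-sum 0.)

Nim-sum: 12 ^ 5 ^ 3 ^ 21 ^ 10 = 21.
The overall nim-sum is X = 21. A row of size p has a winning move iff p XOR X < p (reduce it to p XOR X).
  12: 12 XOR 21 = 25 ≥ 12 — no move.
  5: 5 XOR 21 = 16 ≥ 5 — no move.
  3: 3 XOR 21 = 22 ≥ 3 — no move.
  21: 21 XOR 21 = 0 < 21 — winning move (to 0).
  10: 10 XOR 21 = 31 ≥ 10 — no move.
That gives 1 winning move.

1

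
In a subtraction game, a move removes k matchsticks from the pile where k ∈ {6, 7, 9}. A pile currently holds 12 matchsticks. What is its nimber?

2

Grundy values for subtraction set {6, 7, 9}:
g(0) = mex{} = 0
g(1) = mex{} = 0
g(2) = mex{} = 0
g(3) = mex{} = 0
g(4) = mex{} = 0
g(5) = mex{} = 0
g(6) = mex{0} = 1
g(7) = mex{0} = 1
g(8) = mex{0} = 1
g(9) = mex{0} = 1
g(10) = mex{0} = 1
g(11) = mex{0} = 1
g(12) = mex{0,1} = 2
So g(12) = 2.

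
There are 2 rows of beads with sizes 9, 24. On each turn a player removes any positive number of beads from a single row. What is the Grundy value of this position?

17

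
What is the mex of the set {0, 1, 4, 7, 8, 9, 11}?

2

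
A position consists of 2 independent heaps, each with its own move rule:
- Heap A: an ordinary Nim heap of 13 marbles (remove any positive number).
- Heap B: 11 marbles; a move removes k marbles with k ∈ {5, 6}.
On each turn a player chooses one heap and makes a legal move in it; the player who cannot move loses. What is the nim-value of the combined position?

Heap A is a plain Nim heap of size 13, so its Grundy value is 13.
For heap B, compute g(0), g(1), … with moves {5, 6}:
k:     0  1  2  3  4  5  6  7  8  9 10 11
g(k):  0  0  0  0  0  1  1  1  1  1  2  0
So g(11) = 0.
The value of a disjunctive sum is the nim-sum of the parts.
Combined value = 13 ⊕ 0 = 13.

13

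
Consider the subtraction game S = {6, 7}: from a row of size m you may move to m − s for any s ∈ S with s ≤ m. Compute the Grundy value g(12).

2

Compute g(0), g(1), … for moves {6, 7}:
k:     0  1  2  3  4  5  6  7  8  9 10 11 12
g(k):  0  0  0  0  0  0  1  1  1  1  1  1  2
So g(12) = 2.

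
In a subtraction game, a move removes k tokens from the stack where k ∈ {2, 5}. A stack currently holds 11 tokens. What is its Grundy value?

0

Grundy values for subtraction set {2, 5}:
k:     0  1  2  3  4  5  6  7  8  9 10 11
g(k):  0  0  1  1  0  2  1  0  0  1  1  0
So g(11) = 0.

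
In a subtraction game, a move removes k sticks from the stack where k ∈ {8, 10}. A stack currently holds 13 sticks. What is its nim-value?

1

Build the Grundy sequence with g(k) = mex{g(k−s) : s ∈ {8, 10}, s ≤ k}:
k:     0  1  2  3  4  5  6  7  8  9 10 11 12 13
g(k):  0  0  0  0  0  0  0  0  1  1  1  1  1  1
So g(13) = 1.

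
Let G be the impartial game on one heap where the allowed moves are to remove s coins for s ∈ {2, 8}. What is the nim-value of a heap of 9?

Grundy values for subtraction set {2, 8}:
k:     0  1  2  3  4  5  6  7  8  9
g(k):  0  0  1  1  0  0  1  1  2  2
So g(9) = 2.

2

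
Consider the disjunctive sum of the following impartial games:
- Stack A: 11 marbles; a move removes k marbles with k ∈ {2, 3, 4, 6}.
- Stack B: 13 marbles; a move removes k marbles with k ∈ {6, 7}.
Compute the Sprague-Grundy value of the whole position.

1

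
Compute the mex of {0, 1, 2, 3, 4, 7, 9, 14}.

5

The values 0, 1, 2, 3, 4 are all present; 5 is the first non-negative integer missing from the set.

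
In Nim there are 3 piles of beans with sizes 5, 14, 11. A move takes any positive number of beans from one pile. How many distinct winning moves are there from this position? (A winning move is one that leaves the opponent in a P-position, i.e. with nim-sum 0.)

Bitwise XOR of the heap sizes:
  0101  (5)
  1110  (14)
  1011  (11)
  ----
  0000  (0)
The nim-sum is already 0, so every move leaves a nonzero nim-sum — there are no winning moves.

0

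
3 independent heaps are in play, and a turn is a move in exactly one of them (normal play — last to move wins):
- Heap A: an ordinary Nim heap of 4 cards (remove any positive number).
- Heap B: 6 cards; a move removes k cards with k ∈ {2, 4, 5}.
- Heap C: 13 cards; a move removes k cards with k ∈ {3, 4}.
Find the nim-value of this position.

5

Heap A is a plain Nim heap of size 4, so its Grundy value is 4.
For heap B, compute g(0), g(1), … with moves {2, 4, 5}:
k:     0  1  2  3  4  5  6
g(k):  0  0  1  1  2  2  3
So g(6) = 3.
Grundy values for heap C (subtraction set {3, 4}):
k:     0  1  2  3  4  5  6  7  8  9 10 11 12 13
g(k):  0  0  0  1  1  1  2  0  0  0  1  1  1  2
So g(13) = 2.
By the Sprague-Grundy theorem, the Grundy value of a sum of independent games is the XOR of the component values.
Combined value = 4 ⊕ 3 ⊕ 2 = 5.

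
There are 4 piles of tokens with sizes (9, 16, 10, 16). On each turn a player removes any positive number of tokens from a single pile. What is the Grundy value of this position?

Nim-sum: 9 ⊕ 16 ⊕ 10 ⊕ 16 = 3.

3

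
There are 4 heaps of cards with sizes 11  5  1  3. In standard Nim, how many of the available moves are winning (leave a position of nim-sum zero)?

1

Compute the nim-sum pairwise:
11 XOR 5 = 14
14 XOR 1 = 15
15 XOR 3 = 12
The overall nim-sum is X = 12. A heap of size p has a winning move iff p XOR X < p (reduce it to p XOR X).
  11: 11 XOR 12 = 7 < 11 — winning move (to 7).
  5: 5 XOR 12 = 9 ≥ 5 — no move.
  1: 1 XOR 12 = 13 ≥ 1 — no move.
  3: 3 XOR 12 = 15 ≥ 3 — no move.
That gives 1 winning move.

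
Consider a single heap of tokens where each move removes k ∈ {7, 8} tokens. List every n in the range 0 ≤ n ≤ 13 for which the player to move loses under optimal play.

Build the Grundy sequence with g(k) = mex{g(k−s) : s ∈ {7, 8}, s ≤ k}:
g(0) = mex{} = 0
g(1) = mex{} = 0
g(2) = mex{} = 0
g(3) = mex{} = 0
g(4) = mex{} = 0
g(5) = mex{} = 0
g(6) = mex{} = 0
g(7) = mex{0} = 1
g(8) = mex{0} = 1
g(9) = mex{0} = 1
g(10) = mex{0} = 1
g(11) = mex{0} = 1
g(12) = mex{0} = 1
g(13) = mex{0} = 1
The P-positions (g = 0) in 0..13 are 0, 1, 2, 3, 4, 5, 6.

0, 1, 2, 3, 4, 5, 6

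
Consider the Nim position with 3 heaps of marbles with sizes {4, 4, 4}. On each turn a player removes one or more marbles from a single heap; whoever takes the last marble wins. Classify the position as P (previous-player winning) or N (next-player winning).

N-position

Nim-sum: 4 ⊕ 4 ⊕ 4 = 4.
The nim-sum is 4 ≠ 0, so this is an N-position: the player to move can win.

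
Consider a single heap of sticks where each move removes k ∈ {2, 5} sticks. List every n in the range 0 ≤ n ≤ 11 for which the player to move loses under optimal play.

Compute g(0), g(1), … for moves {2, 5}:
g(0) = mex{} = 0
g(1) = mex{} = 0
g(2) = mex{0} = 1
g(3) = mex{0} = 1
g(4) = mex{1} = 0
g(5) = mex{0,1} = 2
g(6) = mex{0} = 1
g(7) = mex{1,2} = 0
g(8) = mex{1} = 0
g(9) = mex{0} = 1
g(10) = mex{0,2} = 1
g(11) = mex{1} = 0
The P-positions (g = 0) in 0..11 are 0, 1, 4, 7, 8, 11.

0, 1, 4, 7, 8, 11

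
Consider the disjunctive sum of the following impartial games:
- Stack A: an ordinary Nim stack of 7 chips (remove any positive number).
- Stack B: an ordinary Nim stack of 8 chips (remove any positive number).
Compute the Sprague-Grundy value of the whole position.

15

Stack A is a plain Nim stack of size 7, so its Grundy value is 7.
Stack B is a plain Nim stack of size 8, so its Grundy value is 8.
By the Sprague-Grundy theorem, the Grundy value of a sum of independent games is the XOR of the component values.
Combined value = 7 XOR 8 = 15.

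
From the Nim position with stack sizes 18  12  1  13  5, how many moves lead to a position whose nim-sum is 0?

1

Nim-sum: 18 ^ 12 ^ 1 ^ 13 ^ 5 = 23.
The overall nim-sum is X = 23. A stack of size p has a winning move iff p XOR X < p (reduce it to p XOR X).
  18: 18 XOR 23 = 5 < 18 — winning move (to 5).
  12: 12 XOR 23 = 27 ≥ 12 — no move.
  1: 1 XOR 23 = 22 ≥ 1 — no move.
  13: 13 XOR 23 = 26 ≥ 13 — no move.
  5: 5 XOR 23 = 18 ≥ 5 — no move.
That gives 1 winning move.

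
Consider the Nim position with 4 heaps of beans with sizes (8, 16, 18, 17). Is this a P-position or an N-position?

N-position

Compute the nim-sum pairwise:
8 ^ 16 = 24
24 ^ 18 = 10
10 ^ 17 = 27
The nim-sum is 27 ≠ 0, so this is an N-position: the player to move can win.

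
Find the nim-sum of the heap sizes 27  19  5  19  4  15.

Nim-sum: 27 ⊕ 19 ⊕ 5 ⊕ 19 ⊕ 4 ⊕ 15 = 21.

21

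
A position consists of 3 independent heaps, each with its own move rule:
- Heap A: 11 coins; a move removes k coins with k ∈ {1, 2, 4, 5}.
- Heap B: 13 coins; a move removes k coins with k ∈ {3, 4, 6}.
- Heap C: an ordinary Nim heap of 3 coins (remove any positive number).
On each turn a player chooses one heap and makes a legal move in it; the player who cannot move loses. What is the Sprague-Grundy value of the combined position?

0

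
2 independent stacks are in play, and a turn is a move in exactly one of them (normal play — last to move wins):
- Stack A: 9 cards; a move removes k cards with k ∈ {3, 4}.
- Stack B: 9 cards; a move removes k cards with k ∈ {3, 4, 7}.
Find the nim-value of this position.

Grundy values for stack A (subtraction set {3, 4}):
g(0) = mex{} = 0
g(1) = mex{} = 0
g(2) = mex{} = 0
g(3) = mex{0} = 1
g(4) = mex{0} = 1
g(5) = mex{0} = 1
g(6) = mex{0,1} = 2
g(7) = mex{1} = 0
g(8) = mex{1} = 0
g(9) = mex{1,2} = 0
So g(9) = 0.
Build the Grundy sequence for stack B with g(k) = mex{g(k−s) : s ∈ {3, 4, 7}, s ≤ k}:
g(0) = mex{} = 0
g(1) = mex{} = 0
g(2) = mex{} = 0
g(3) = mex{0} = 1
g(4) = mex{0} = 1
g(5) = mex{0} = 1
g(6) = mex{0,1} = 2
g(7) = mex{0,1} = 2
g(8) = mex{0,1} = 2
g(9) = mex{0,1,2} = 3
So g(9) = 3.
The value of a disjunctive sum is the nim-sum of the parts.
Combined value = 0 XOR 3 = 3.

3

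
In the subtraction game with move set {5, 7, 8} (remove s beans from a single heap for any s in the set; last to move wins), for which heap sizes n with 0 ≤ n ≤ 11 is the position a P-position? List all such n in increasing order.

0, 1, 2, 3, 4

Build the Grundy sequence with g(k) = mex{g(k−s) : s ∈ {5, 7, 8}, s ≤ k}:
g(0) = mex{} = 0
g(1) = mex{} = 0
g(2) = mex{} = 0
g(3) = mex{} = 0
g(4) = mex{} = 0
g(5) = mex{0} = 1
g(6) = mex{0} = 1
g(7) = mex{0} = 1
g(8) = mex{0} = 1
g(9) = mex{0} = 1
g(10) = mex{0,1} = 2
g(11) = mex{0,1} = 2
The P-positions (g = 0) in 0..11 are 0, 1, 2, 3, 4.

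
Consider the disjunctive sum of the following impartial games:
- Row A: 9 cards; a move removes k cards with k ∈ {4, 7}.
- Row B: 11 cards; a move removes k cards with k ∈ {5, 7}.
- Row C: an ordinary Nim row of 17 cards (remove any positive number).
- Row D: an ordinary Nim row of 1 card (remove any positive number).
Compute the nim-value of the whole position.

16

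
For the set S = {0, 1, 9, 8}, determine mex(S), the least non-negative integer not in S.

The values 0, 1 are all present; 2 is the first non-negative integer missing from the set.

2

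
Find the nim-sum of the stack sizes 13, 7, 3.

9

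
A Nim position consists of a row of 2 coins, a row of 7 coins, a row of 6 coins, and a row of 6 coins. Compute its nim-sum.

Compute the nim-sum pairwise:
2 ⊕ 7 = 5
5 ⊕ 6 = 3
3 ⊕ 6 = 5

5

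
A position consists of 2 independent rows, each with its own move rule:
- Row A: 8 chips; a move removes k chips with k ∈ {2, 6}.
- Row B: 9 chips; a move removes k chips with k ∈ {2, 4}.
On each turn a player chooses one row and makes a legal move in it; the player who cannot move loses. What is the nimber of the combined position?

1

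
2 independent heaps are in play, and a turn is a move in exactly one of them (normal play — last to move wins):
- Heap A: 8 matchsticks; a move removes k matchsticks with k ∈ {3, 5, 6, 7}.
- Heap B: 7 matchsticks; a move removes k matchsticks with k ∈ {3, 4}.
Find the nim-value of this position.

2

Grundy values for heap A (subtraction set {3, 5, 6, 7}):
g(0) = mex{} = 0
g(1) = mex{} = 0
g(2) = mex{} = 0
g(3) = mex{0} = 1
g(4) = mex{0} = 1
g(5) = mex{0} = 1
g(6) = mex{0,1} = 2
g(7) = mex{0,1} = 2
g(8) = mex{0,1} = 2
So g(8) = 2.
Grundy values for heap B (subtraction set {3, 4}):
k:     0  1  2  3  4  5  6  7
g(k):  0  0  0  1  1  1  2  0
So g(7) = 0.
By the Sprague-Grundy theorem, the Grundy value of a sum of independent games is the XOR of the component values.
Combined value = 2 ⊕ 0 = 2.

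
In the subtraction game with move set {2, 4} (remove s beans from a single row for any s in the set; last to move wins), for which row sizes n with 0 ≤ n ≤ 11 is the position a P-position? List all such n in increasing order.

0, 1, 6, 7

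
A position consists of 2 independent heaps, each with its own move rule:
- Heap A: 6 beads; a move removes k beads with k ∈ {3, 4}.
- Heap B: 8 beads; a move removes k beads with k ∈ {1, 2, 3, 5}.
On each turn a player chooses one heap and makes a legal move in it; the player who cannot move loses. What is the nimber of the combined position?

2

Grundy values for heap A (subtraction set {3, 4}):
g(0) = mex{} = 0
g(1) = mex{} = 0
g(2) = mex{} = 0
g(3) = mex{0} = 1
g(4) = mex{0} = 1
g(5) = mex{0} = 1
g(6) = mex{0,1} = 2
So g(6) = 2.
Build the Grundy sequence for heap B with g(k) = mex{g(k−s) : s ∈ {1, 2, 3, 5}, s ≤ k}:
g(0) = mex{} = 0
g(1) = mex{0} = 1
g(2) = mex{0,1} = 2
g(3) = mex{0,1,2} = 3
g(4) = mex{1,2,3} = 0
g(5) = mex{0,2,3} = 1
g(6) = mex{0,1,3} = 2
g(7) = mex{0,1,2} = 3
g(8) = mex{1,2,3} = 0
So g(8) = 0.
By the Sprague-Grundy theorem, the Grundy value of a sum of independent games is the XOR of the component values.
Combined value = 2 ⊕ 0 = 2.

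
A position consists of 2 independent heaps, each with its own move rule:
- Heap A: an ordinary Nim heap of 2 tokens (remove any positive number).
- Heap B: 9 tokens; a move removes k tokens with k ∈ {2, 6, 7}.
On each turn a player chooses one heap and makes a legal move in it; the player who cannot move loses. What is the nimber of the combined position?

2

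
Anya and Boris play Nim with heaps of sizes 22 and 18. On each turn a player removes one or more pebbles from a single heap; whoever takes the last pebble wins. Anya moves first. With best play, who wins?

Nim-sum: 22 XOR 18 = 4.
The nim-sum is 4 ≠ 0, so this is an N-position: the player to move can win; Anya has a winning move.

Anya wins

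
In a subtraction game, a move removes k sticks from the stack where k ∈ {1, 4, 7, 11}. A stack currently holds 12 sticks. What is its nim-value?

2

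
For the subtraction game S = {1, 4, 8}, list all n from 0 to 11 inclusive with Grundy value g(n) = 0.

0, 2, 5, 7

Compute g(0), g(1), … for moves {1, 4, 8}:
k:     0  1  2  3  4  5  6  7  8  9 10 11
g(k):  0  1  0  1  2  0  1  0  1  2  3  2
The P-positions (g = 0) in 0..11 are 0, 2, 5, 7.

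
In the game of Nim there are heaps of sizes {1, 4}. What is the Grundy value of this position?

Nim-sum: 1 ^ 4 = 5.

5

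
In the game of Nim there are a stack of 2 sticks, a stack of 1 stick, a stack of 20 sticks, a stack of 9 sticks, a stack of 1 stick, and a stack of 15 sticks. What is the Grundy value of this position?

Compute the nim-sum pairwise:
2 XOR 1 = 3
3 XOR 20 = 23
23 XOR 9 = 30
30 XOR 1 = 31
31 XOR 15 = 16

16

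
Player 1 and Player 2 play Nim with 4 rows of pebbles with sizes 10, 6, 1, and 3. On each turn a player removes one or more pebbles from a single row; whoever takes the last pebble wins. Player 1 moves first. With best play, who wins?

Compute the nim-sum pairwise:
10 ⊕ 6 = 12
12 ⊕ 1 = 13
13 ⊕ 3 = 14
The nim-sum is 14 ≠ 0, so this is an N-position: the player to move can win; Player 1 has a winning move.

Player 1 wins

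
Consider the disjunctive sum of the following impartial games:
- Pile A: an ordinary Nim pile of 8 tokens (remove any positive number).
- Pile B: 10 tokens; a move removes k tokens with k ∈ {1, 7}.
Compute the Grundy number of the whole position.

8

Pile A is a plain Nim pile of size 8, so its Grundy value is 8.
Build the Grundy sequence for pile B with g(k) = mex{g(k−s) : s ∈ {1, 7}, s ≤ k}:
g(0) = mex{} = 0
g(1) = mex{0} = 1
g(2) = mex{1} = 0
g(3) = mex{0} = 1
g(4) = mex{1} = 0
g(5) = mex{0} = 1
g(6) = mex{1} = 0
g(7) = mex{0} = 1
g(8) = mex{1} = 0
g(9) = mex{0} = 1
g(10) = mex{1} = 0
So g(10) = 0.
By the Sprague-Grundy theorem, the Grundy value of a sum of independent games is the XOR of the component values.
Combined value = 8 XOR 0 = 8.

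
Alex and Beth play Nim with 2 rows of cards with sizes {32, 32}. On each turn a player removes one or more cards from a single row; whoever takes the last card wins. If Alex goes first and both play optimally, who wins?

Beth wins

Compute the nim-sum pairwise:
32 ^ 32 = 0
The nim-sum is 0, so this is a P-position: the player to move is in a losing position under optimal play; Alex is about to move from it and so loses — Beth wins.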